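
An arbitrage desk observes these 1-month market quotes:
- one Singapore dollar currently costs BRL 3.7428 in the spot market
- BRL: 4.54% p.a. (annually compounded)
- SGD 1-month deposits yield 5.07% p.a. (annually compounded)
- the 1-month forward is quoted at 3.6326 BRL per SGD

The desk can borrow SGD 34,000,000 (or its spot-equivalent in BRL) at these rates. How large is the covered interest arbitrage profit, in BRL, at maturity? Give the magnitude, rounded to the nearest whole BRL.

T = 1/12 years.
Keep in SGD, deliver into the forward: 34,000,000·1.00412988864·3.6326 = BRL 124,018,475.94.
Swap to BRL now, deposit: 34,000,000·3.7428·1.00370681893 = BRL 127,726,911.98.
The quoted forward undervalues SGD, so borrow SGD, convert to BRL at spot, deposit the BRL at 4.54%, and buy SGD forward at 3.6326 to cover the loan.
The gap between the two covered legs is BRL 3,708,436.

BRL 3,708,436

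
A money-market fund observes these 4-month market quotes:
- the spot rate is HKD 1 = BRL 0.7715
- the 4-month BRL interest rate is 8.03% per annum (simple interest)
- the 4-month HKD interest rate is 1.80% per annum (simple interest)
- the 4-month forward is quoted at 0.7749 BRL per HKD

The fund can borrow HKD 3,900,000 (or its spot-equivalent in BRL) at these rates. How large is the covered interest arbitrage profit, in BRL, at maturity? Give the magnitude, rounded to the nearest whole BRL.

T = 4/12 years.
Keep in HKD, deliver into the forward: 3,900,000·1.006000·0.7749 = BRL 3,040,242.66.
Swap to BRL now, deposit: 3,900,000·0.7715·1.026766667 = BRL 3,089,386.89.
The quoted forward undervalues HKD, so borrow HKD, convert to BRL at spot, deposit the BRL at 8.03%, and buy HKD forward at 0.7749 to cover the loan.
Profit = 3,089,386.89 − 3,040,242.66 = BRL 49,144.

BRL 49,144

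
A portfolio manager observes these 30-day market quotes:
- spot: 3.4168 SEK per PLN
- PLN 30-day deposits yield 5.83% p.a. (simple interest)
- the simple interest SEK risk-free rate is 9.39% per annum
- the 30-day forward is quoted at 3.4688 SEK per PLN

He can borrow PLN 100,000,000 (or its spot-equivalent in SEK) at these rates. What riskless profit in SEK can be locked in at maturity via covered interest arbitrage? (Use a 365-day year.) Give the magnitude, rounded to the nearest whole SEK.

T = 30/365 years.
Route A — deposit PLN, sell forward: 100,000,000 × 1.00479178082 × 3.4688 = SEK 348,542,172.93.
Route B — convert at spot, deposit SEK: 100,000,000 × 3.4168 × 1.00771780822 = SEK 344,317,020.71.
The quoted forward overvalues PLN, so borrow SEK, buy PLN at spot, deposit the PLN at 5.83%, and sell the proceeds forward at 3.4688.
The gap between the two covered legs is SEK 4,225,152.

SEK 4,225,152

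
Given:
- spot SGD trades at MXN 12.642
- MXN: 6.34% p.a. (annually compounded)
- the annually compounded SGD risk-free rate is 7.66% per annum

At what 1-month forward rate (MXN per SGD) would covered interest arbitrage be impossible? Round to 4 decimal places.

T = 1/12 years.
MXN growth factor: (1 + 0.0634)^(1/12) = 1.00513575.
Growth of 1 SGD over T: (1 + 0.0766)^(1/12) = 1.00616961.
Forward (MXN per SGD) = 12.642 × 1.00513575 / 1.00616961 = 12.629010.

12.6290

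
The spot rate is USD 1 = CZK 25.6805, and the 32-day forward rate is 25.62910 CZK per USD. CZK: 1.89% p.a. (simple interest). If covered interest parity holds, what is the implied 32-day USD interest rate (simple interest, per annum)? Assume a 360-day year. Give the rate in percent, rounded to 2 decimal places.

T = 32/360 years.
CIP gives F = S · g_CZK/g_USD, so g_CZK/g_USD = 25.6291/25.6805 = 0.9979985.
The CZK side grows by 1 + 0.0189×32/360 = 1.001680.
That pins the USD growth at 1.0036889.
r = (1.0036889 − 1)/(32/360) = 0.041500 → 4.15%.

4.15%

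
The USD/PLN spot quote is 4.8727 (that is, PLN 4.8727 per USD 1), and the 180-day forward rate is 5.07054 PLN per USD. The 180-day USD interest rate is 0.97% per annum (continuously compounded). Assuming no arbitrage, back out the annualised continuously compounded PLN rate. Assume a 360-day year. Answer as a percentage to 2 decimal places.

8.93%

T = 180/360 years.
F/S = 5.07054/4.8727 = 1.0406017 = (growth of PLN) / (growth of USD).
USD growth factor: e^(0.0097×180/360) = 1.0048618.
That pins the PLN growth at 1.0456609.
Take logs: ln 1.0456609 / (180/360) = 0.089298, so 8.93%.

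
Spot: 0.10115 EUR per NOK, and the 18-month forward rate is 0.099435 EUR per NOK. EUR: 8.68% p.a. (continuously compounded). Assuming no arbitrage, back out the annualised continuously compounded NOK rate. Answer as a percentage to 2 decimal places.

T = 18/12 years.
F/S = 0.099435/0.10115 = 0.9830450 = (growth of EUR) / (growth of NOK).
EUR growth factor: e^(0.0868×18/12) = 1.1390562.
So the NOK growth factor = 1.158702.
r = ln(1.158702)/(18/12) = 0.098200 → 9.82%.

9.82%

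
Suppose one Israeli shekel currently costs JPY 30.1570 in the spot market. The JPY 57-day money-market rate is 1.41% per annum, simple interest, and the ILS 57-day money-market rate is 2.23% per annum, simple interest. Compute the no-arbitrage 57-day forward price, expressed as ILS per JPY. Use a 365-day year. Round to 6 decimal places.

T = 57/365 years.
JPY growth factor: 1 + 0.0141×57/365 = 1.0022019.
Growth of 1 ILS over T: 1 + 0.0223×57/365 = 1.0034825.
CIP: F = S · (grow JPY)/(grow ILS) = 30.157 × 1.0022019/1.0034825 = 30.11851 JPY per ILS.
Quoted the other way: 1/30.11851 = 0.033202 ILS per JPY.

0.033202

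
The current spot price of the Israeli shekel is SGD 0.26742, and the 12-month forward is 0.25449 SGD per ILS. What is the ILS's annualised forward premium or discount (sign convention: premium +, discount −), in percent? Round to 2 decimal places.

-4.84%

T = 1 year.
ILS trades forward at -4.83509% vs spot over the period.
Annualise by dividing by T: -0.0483509 / 1 = -0.048351 → -4.84%.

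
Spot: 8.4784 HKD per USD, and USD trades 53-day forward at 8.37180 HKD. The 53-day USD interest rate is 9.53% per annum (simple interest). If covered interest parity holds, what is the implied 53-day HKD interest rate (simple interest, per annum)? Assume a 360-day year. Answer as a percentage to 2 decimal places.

T = 53/360 years.
By CIP, F/S equals the HKD-to-USD growth ratio: 8.3718/8.4784 = 0.9874269.
The USD side grows by 1 + 0.0953×53/360 = 1.0140303.
Hence g_HKD = 1.0012808.
(1.0012808 − 1)/T = 0.008700, i.e. 0.87%.

0.87%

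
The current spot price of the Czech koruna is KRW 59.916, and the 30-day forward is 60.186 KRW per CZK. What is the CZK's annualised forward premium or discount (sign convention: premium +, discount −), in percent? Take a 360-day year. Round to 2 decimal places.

+5.41%

T = 30/360 years.
(F − S)/S = (60.186 − 59.916)/59.916 = 0.0045063.
Per annum: 0.0045063 / (30/360) = 0.054076 = 5.41%.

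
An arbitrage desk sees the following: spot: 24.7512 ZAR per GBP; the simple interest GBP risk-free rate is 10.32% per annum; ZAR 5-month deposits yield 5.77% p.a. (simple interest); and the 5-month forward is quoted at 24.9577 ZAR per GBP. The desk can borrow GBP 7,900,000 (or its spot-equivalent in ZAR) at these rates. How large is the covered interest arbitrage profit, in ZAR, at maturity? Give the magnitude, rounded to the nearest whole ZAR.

T = 5/12 years.
Invest the GBP and cover forward: 7,900,000 × 1.043000 × 24.9577 = ZAR 205,643,960.69.
Convert at spot and invest in ZAR: 7,900,000 × 24.7512 × 1.02404166667 = ZAR 200,235,454.79.
The quoted forward overvalues GBP, so borrow ZAR, buy GBP at spot, deposit the GBP at 10.32%, and sell the proceeds forward at 24.9577.
Arbitrage profit = |205,643,960.69 − 200,235,454.79| = ZAR 5,408,506.

ZAR 5,408,506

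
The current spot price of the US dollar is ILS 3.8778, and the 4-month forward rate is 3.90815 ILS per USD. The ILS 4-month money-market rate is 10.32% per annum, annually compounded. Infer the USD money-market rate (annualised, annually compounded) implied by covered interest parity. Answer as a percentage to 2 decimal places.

T = 4/12 years.
F/S = 3.90815/3.8778 = 1.0078266 = (growth of ILS) / (growth of USD).
ILS growth factor: (1 + 0.1032)^(4/12) = 1.0332801.
Hence g_USD = 1.0252558.
r = 1.0252558^(12/4) − 1 = 0.077697 → 7.77%.

7.77%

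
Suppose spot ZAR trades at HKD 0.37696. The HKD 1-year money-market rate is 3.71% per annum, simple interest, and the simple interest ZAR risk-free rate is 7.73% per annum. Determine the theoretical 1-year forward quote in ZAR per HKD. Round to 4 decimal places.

T = 1 year.
HKD accumulates by 1 + 0.0371×1 = 1.037100.
ZAR accumulates by 1 + 0.0773×1 = 1.077300.
Forward (HKD per ZAR) = 0.37696 × 1.037100 / 1.077300 = 0.3628935.
Quoted the other way: 1/0.3628935 = 2.7556 ZAR per HKD.

2.7556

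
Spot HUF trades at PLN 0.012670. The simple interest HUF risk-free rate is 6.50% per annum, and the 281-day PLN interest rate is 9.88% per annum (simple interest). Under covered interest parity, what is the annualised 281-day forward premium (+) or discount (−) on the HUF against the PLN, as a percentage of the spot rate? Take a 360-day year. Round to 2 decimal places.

+3.22%

T = 281/360 years.
F = S · g_PLN/g_HUF = 0.01267 × 1.0771189/1.0507361 = 0.012988129.
Annualised premium = (F − S)/S × (1/T) = (0.012988129 − 0.01267)/0.01267 ÷ (281/360) = 3.22%.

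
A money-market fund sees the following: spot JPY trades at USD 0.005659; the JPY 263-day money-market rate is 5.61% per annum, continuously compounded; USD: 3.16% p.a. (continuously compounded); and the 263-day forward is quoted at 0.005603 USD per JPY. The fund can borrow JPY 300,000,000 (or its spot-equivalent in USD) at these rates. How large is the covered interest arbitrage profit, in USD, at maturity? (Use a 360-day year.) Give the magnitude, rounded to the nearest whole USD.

T = 263/360 years.
Route A — deposit JPY, sell forward: 300,000,000 × 1.04183561 × 0.005603 = USD 1,751,221.48.
Route B — convert at spot, deposit USD: 300,000,000 × 0.005659 × 1.023354089 = USD 1,737,348.24.
The quoted forward overvalues JPY, so borrow USD, buy JPY at spot, deposit the JPY at 5.61%, and sell the proceeds forward at 0.005603.
Profit = 1,751,221.48 − 1,737,348.24 = USD 13,873.

USD 13,873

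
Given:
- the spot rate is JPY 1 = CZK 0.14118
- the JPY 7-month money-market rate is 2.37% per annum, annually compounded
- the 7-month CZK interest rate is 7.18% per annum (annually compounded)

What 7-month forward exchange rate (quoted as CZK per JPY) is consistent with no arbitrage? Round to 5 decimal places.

0.14501

T = 7/12 years.
CZK growth factor: (1 + 0.0718)^(7/12) = 1.0412772.
JPY growth factor: (1 + 0.0237)^(7/12) = 1.0137575.
So F = 0.14118 × 1.0412772 / 1.0137575 = 0.1450125 (CZK/JPY).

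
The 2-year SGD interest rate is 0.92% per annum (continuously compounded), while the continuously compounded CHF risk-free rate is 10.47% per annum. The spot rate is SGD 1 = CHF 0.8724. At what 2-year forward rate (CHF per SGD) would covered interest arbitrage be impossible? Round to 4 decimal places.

T = 2 years.
CHF accumulates by e^(0.1047×2) = 1.2329381.
SGD accumulates by e^(0.0092×2) = 1.0185703.
So F = 0.8724 × 1.2329381 / 1.0185703 = 1.056005 (CHF/SGD).

1.0560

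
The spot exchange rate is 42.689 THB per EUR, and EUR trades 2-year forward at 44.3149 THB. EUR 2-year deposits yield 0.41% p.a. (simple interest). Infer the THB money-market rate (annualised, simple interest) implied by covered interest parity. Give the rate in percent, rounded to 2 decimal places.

T = 2 years.
F/S = 44.3149/42.689 = 1.0380871 = (growth of THB) / (growth of EUR).
The EUR side grows by 1 + 0.0041×2 = 1.008200.
That pins the THB growth at 1.0465994.
(1.0465994 − 1)/T = 0.023300, i.e. 2.33%.

2.33%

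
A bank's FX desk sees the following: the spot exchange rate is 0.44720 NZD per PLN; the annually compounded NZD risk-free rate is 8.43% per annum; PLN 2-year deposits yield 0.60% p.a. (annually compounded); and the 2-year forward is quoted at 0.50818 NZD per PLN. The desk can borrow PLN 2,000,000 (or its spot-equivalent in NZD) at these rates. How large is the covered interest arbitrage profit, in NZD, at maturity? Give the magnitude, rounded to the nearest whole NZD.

NZD 22,959

T = 2 years.
Route A — deposit PLN, sell forward: 2,000,000 × 1.012036 × 0.50818 = NZD 1,028,592.91.
Route B — convert at spot, deposit NZD: 2,000,000 × 0.44720 × 1.17570649 = NZD 1,051,551.88.
The quoted forward undervalues PLN, so borrow PLN, convert to NZD at spot, deposit the NZD at 8.43%, and buy PLN forward at 0.50818 to cover the loan.
The gap between the two covered legs is NZD 22,959.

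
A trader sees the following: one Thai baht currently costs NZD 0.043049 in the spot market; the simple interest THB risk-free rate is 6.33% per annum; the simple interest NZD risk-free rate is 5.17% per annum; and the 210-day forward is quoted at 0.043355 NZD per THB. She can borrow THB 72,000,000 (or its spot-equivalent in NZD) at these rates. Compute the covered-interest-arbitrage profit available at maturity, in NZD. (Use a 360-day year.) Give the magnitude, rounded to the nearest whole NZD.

T = 210/360 years.
Invest the THB and cover forward: 72,000,000 × 1.036925 × 0.043355 = NZD 3,236,823.60.
Convert at spot and invest in NZD: 72,000,000 × 0.043049 × 1.030158333 = NZD 3,193,004.60.
The quoted forward overvalues THB, so borrow NZD, buy THB at spot, deposit the THB at 6.33%, and sell the proceeds forward at 0.043355.
Arbitrage profit = |3,236,823.60 − 3,193,004.60| = NZD 43,819.

NZD 43,819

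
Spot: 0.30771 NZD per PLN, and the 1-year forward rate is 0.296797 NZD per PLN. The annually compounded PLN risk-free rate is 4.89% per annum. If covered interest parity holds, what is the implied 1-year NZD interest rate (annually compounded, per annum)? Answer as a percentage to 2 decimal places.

T = 1 year.
F/S = 0.296797/0.30771 = 0.9645348 = (growth of NZD) / (growth of PLN).
The PLN side grows by (1 + 0.0489)^1 = 1.048900.
Hence g_NZD = 1.0117006.
r = 1.0117006^(1/1) − 1 = 0.011701 → 1.17%.

1.17%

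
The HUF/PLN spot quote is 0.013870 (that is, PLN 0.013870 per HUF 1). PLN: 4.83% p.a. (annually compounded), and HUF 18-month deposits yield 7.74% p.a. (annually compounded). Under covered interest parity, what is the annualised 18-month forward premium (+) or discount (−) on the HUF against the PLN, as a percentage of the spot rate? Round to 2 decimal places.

-2.68%

T = 18/12 years.
F = S · g_PLN/g_HUF = 0.01387 × 1.0733179/1.1183184 = 0.013311879.
Annualised premium = (F − S)/S × (1/T) = (0.013311879 − 0.01387)/0.01387 ÷ (18/12) = -2.68%.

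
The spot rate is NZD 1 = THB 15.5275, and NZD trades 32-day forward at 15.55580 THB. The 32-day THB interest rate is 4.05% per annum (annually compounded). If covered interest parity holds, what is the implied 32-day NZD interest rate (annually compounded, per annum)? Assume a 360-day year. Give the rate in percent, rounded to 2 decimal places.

T = 32/360 years.
By CIP, F/S equals the THB-to-NZD growth ratio: 15.5558/15.5275 = 1.0018226.
The THB side grows by (1 + 0.0405)^(32/360) = 1.0035352.
So the NZD growth factor = 1.0017095.
r = 1.0017095^(360/32) − 1 = 0.019401 → 1.94%.

1.94%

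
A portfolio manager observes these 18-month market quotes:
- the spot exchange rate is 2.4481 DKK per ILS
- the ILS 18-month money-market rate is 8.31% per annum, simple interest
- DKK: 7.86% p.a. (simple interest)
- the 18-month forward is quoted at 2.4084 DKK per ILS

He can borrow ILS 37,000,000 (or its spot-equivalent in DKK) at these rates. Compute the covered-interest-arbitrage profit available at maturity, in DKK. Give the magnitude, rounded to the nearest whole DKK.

T = 18/12 years.
Keep in ILS, deliver into the forward: 37,000,000·1.124650·2.4084 = DKK 100,218,461.22.
Swap to DKK now, deposit: 37,000,000·2.4481·1.117900 = DKK 101,259,046.63.
The quoted forward undervalues ILS, so borrow ILS, convert to DKK at spot, deposit the DKK at 7.86%, and buy ILS forward at 2.4084 to cover the loan.
Profit = 101,259,046.63 − 100,218,461.22 = DKK 1,040,585.

DKK 1,040,585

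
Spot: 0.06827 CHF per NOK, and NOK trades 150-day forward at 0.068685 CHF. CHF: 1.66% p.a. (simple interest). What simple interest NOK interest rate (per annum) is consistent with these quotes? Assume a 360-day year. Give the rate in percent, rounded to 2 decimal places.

T = 150/360 years.
F/S = 0.068685/0.06827 = 1.0060788 = (growth of CHF) / (growth of NOK).
The CHF side grows by 1 + 0.0166×150/360 = 1.0069167.
So the NOK growth factor = 1.0008328.
(1.0008328 − 1)/T = 0.001999, i.e. 0.20%.

0.20%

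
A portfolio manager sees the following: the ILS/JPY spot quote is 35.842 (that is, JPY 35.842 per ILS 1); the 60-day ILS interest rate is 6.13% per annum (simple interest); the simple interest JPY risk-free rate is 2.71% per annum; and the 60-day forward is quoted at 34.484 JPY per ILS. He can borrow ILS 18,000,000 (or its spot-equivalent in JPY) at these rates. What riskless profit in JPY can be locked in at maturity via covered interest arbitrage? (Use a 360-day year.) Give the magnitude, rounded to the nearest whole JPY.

JPY 21,016,347

T = 60/360 years.
Keep in ILS, deliver into the forward: 18,000,000·1.01021666667·34.484 = JPY 627,053,607.60.
Swap to JPY now, deposit: 18,000,000·35.842·1.00451666667 = JPY 648,069,954.60.
The quoted forward undervalues ILS, so borrow ILS, convert to JPY at spot, deposit the JPY at 2.71%, and buy ILS forward at 34.484 to cover the loan.
Profit = 648,069,954.60 − 627,053,607.60 = JPY 21,016,347.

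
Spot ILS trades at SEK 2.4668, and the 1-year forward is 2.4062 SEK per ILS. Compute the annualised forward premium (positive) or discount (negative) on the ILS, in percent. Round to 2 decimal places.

T = 1 year.
Period premium: (2.4062 − 2.4668)/2.4668 = -0.0245662.
×(1/T) gives -2.46% p.a.

-2.46%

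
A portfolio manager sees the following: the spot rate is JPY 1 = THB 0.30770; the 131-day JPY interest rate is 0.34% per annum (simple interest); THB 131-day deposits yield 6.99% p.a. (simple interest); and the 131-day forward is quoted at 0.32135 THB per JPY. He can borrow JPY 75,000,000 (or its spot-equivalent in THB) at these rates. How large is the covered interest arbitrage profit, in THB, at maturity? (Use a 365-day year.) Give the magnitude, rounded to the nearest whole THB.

T = 131/365 years.
Invest the JPY and cover forward: 75,000,000 × 1.001220274 × 0.32135 = THB 24,130,660.13.
Convert at spot and invest in THB: 75,000,000 × 0.30770 × 1.0250873973 = THB 23,656,454.41.
The quoted forward overvalues JPY, so borrow THB, buy JPY at spot, deposit the JPY at 0.34%, and sell the proceeds forward at 0.32135.
The gap between the two covered legs is THB 474,206.

THB 474,206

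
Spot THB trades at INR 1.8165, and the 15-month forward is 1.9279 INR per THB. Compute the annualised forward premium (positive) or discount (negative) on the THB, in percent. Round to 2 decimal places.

T = 15/12 years.
Period premium: (1.9279 − 1.8165)/1.8165 = 0.0613267.
Annualise by dividing by T: 0.0613267 / (15/12) = 0.049061 → 4.91%.

+4.91%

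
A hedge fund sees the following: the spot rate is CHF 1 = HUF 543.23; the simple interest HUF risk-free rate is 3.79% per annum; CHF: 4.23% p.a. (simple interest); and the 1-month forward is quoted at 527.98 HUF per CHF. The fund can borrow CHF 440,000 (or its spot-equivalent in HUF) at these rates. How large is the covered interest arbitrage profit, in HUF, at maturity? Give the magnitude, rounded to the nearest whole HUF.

T = 1/12 years.
Invest the CHF and cover forward: 440,000 × 1.003525 × 527.98 = HUF 233,130,096.98.
Convert at spot and invest in HUF: 440,000 × 543.23 × 1.00315833333 = HUF 239,776,108.62.
The quoted forward undervalues CHF, so borrow CHF, convert to HUF at spot, deposit the HUF at 3.79%, and buy CHF forward at 527.98 to cover the loan.
Arbitrage profit = |233,130,096.98 − 239,776,108.62| = HUF 6,646,012.

HUF 6,646,012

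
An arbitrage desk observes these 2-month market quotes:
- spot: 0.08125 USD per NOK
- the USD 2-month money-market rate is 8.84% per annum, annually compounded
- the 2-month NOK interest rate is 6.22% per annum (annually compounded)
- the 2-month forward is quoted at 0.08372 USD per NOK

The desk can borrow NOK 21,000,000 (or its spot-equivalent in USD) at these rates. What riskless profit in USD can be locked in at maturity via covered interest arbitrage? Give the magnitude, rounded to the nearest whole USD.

T = 2/12 years.
Route A — deposit NOK, sell forward: 21,000,000 × 1.01010778 × 0.08372 = USD 1,775,890.69.
Route B — convert at spot, deposit USD: 21,000,000 × 0.08125 × 1.014218253 = USD 1,730,509.89.
The quoted forward overvalues NOK, so borrow USD, buy NOK at spot, deposit the NOK at 6.22%, and sell the proceeds forward at 0.08372.
Arbitrage profit = |1,775,890.69 − 1,730,509.89| = USD 45,381.

USD 45,381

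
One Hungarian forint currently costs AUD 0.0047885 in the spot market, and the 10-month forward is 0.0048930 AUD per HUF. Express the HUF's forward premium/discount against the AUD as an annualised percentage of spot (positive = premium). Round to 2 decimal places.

+2.62%

T = 10/12 years.
(F − S)/S = (0.0048930 − 0.0047885)/0.0047885 = 0.0218231.
Per annum: 0.0218231 / (10/12) = 0.026188 = 2.62%.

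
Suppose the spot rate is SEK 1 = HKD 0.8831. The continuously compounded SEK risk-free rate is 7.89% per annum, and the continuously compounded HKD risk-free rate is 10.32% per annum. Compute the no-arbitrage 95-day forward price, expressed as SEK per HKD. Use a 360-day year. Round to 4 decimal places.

1.1251

T = 95/360 years.
Growth of 1 HKD over T: e^(0.1032×95/360) = 1.0276075.
SEK accumulates by e^(0.0789×95/360) = 1.0210391.
So F = 0.8831 × 1.0276075 / 1.0210391 = 0.8887810 (HKD/SEK).
Quoted the other way: 1/0.8887810 = 1.1251 SEK per HKD.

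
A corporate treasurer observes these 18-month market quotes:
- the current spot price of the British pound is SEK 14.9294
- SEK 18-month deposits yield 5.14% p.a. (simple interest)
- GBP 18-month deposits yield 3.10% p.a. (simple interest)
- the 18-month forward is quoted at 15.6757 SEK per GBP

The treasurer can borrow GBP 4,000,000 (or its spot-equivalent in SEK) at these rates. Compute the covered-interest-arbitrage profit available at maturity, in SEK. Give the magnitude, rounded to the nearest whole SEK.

T = 18/12 years.
Keep in GBP, deliver into the forward: 4,000,000·1.046500·15.6757 = SEK 65,618,480.20.
Swap to SEK now, deposit: 4,000,000·14.9294·1.077100 = SEK 64,321,826.96.
The quoted forward overvalues GBP, so borrow SEK, buy GBP at spot, deposit the GBP at 3.10%, and sell the proceeds forward at 15.6757.
Profit = 65,618,480.20 − 64,321,826.96 = SEK 1,296,653.

SEK 1,296,653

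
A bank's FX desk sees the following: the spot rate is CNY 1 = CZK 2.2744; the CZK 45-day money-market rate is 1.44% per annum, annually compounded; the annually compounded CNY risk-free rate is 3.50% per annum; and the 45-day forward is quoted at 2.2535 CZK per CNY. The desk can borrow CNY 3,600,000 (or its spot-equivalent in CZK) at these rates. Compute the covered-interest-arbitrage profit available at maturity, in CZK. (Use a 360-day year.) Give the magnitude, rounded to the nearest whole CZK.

CZK 54,925

T = 45/360 years.
Route A — deposit CNY, sell forward: 3,600,000 × 1.004309437 × 2.2535 = CZK 8,147,560.74.
Route B — convert at spot, deposit CZK: 3,600,000 × 2.2744 × 1.001788761 = CZK 8,202,486.09.
The quoted forward undervalues CNY, so borrow CNY, convert to CZK at spot, deposit the CZK at 1.44%, and buy CNY forward at 2.2535 to cover the loan.
Arbitrage profit = |8,147,560.74 − 8,202,486.09| = CZK 54,925.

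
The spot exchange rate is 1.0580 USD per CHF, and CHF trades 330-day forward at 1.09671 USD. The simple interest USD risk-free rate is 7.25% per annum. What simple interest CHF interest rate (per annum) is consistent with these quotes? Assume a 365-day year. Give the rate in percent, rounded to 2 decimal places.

3.09%

T = 330/365 years.
By CIP, F/S equals the USD-to-CHF growth ratio: 1.09671/1.058 = 1.0365879.
The USD side grows by 1 + 0.0725×330/365 = 1.0655479.
So the CHF growth factor = 1.0279378.
(1.0279378 − 1)/T = 0.030901, i.e. 3.09%.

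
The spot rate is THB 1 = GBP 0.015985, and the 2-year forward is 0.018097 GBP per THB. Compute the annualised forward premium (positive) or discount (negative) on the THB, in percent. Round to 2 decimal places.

T = 2 years.
(F − S)/S = (0.018097 − 0.015985)/0.015985 = 0.1321239.
×(1/T) gives 6.61% p.a.

+6.61%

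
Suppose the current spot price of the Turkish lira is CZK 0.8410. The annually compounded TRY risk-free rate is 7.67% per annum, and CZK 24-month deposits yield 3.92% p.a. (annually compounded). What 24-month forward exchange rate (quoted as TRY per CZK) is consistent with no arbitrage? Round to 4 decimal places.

T = 2 years.
CZK accumulates by (1 + 0.0392)^2 = 1.0799366.
TRY accumulates by (1 + 0.0767)^2 = 1.1592829.
CIP: F = S · (grow CZK)/(grow TRY) = 0.841 × 1.0799366/1.1592829 = 0.7834383 CZK per TRY.
Quoted the other way: 1/0.7834383 = 1.2764 TRY per CZK.

1.2764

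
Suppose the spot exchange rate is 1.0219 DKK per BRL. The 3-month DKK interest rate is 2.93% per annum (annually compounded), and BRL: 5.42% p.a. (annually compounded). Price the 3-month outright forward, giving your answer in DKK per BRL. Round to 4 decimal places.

1.0158

T = 3/12 years.
Growth of 1 DKK over T: (1 + 0.0293)^(3/12) = 1.0072459.
Growth of 1 BRL over T: (1 + 0.0542)^(3/12) = 1.013283.
So F = 1.0219 × 1.0072459 / 1.013283 = 1.015812 (DKK/BRL).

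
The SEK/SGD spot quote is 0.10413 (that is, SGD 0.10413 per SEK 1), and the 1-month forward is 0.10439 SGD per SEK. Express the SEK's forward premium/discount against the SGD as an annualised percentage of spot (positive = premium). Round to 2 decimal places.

+3.00%

T = 1/12 years.
(F − S)/S = (0.10439 − 0.10413)/0.10413 = 0.0024969.
×(1/T) gives 3.00% p.a.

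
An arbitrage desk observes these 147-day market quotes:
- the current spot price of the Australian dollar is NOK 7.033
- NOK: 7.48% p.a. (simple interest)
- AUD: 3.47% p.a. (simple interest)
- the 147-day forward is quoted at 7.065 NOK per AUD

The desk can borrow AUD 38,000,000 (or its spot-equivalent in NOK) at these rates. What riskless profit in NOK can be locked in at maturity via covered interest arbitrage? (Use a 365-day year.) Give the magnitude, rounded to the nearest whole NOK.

NOK 3,083,122

T = 147/365 years.
Route A — deposit AUD, sell forward: 38,000,000 × 1.01397506849 × 7.065 = NOK 272,221,886.64.
Route B — convert at spot, deposit NOK: 38,000,000 × 7.033 × 1.03012493151 = NOK 275,305,008.45.
The quoted forward undervalues AUD, so borrow AUD, convert to NOK at spot, deposit the NOK at 7.48%, and buy AUD forward at 7.065 to cover the loan.
Arbitrage profit = |272,221,886.64 − 275,305,008.45| = NOK 3,083,122.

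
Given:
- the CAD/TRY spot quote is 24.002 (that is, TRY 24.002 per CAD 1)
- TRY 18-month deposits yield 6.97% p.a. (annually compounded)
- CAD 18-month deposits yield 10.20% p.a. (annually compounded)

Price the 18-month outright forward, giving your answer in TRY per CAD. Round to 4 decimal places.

22.9545

T = 18/12 years.
TRY accumulates by (1 + 0.0697)^(18/12) = 1.10635116.
CAD accumulates by (1 + 0.1020)^(18/12) = 1.15683759.
So F = 24.002 × 1.10635116 / 1.15683759 = 22.954510 (TRY/CAD).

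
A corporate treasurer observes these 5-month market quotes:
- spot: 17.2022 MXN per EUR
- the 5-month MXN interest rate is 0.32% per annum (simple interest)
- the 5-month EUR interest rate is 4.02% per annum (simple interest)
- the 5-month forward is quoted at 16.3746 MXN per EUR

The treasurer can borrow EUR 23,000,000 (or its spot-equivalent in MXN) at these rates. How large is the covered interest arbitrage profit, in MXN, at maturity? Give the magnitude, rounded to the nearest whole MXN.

T = 5/12 years.
Route A — deposit EUR, sell forward: 23,000,000 × 1.016750 × 16.3746 = MXN 382,924,114.65.
Route B — convert at spot, deposit MXN: 23,000,000 × 17.2022 × 1.00133333333 = MXN 396,178,134.13.
The quoted forward undervalues EUR, so borrow EUR, convert to MXN at spot, deposit the MXN at 0.32%, and buy EUR forward at 16.3746 to cover the loan.
Profit = 396,178,134.13 − 382,924,114.65 = MXN 13,254,019.

MXN 13,254,019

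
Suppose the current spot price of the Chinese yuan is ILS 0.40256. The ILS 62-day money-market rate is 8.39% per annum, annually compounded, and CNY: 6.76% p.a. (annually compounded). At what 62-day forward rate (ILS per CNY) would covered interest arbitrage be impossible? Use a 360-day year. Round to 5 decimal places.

T = 62/360 years.
ILS accumulates by (1 + 0.0839)^(62/360) = 1.0139719.
Growth of 1 CNY over T: (1 + 0.0676)^(62/360) = 1.0113293.
So F = 0.40256 × 1.0139719 / 1.0113293 = 0.4036119 (ILS/CNY).

0.40361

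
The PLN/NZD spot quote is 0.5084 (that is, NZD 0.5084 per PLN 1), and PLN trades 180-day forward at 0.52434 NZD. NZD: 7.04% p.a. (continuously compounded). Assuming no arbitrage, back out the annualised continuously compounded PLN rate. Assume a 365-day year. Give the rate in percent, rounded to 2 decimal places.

T = 180/365 years.
F/S = 0.52434/0.5084 = 1.0313533 = (growth of NZD) / (growth of PLN).
NZD growth factor: e^(0.0704×180/365) = 1.0353275.
Hence g_PLN = 1.0038534.
r = ln(1.0038534)/(180/365) = 0.007799 → 0.78%.

0.78%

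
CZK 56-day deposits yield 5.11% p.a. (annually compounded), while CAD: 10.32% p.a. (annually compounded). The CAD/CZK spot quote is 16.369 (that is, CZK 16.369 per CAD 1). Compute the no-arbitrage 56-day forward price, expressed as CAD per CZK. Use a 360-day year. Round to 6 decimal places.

T = 56/360 years.
Growth of 1 CZK over T: (1 + 0.0511)^(56/360) = 1.0077826.
Growth of 1 CAD over T: (1 + 0.1032)^(56/360) = 1.0153952.
Forward (CZK per CAD) = 16.369 × 1.0077826 / 1.0153952 = 16.24628.
Invert for CAD per CZK: 1 / 16.24628 = 0.061553.

0.061553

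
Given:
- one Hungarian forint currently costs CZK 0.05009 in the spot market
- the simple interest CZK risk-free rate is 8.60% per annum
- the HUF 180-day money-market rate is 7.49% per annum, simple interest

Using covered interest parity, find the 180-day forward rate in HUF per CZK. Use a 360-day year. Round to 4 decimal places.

T = 180/360 years.
Growth of 1 CZK over T: 1 + 0.0860×180/360 = 1.043000.
Growth of 1 HUF over T: 1 + 0.0749×180/360 = 1.037450.
Forward (CZK per HUF) = 0.05009 × 1.043000 / 1.037450 = 0.050357964.
Quoted the other way: 1/0.050357964 = 19.8578 HUF per CZK.

19.8578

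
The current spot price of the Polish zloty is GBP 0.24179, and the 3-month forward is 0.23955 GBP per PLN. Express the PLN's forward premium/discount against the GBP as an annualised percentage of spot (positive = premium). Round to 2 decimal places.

T = 3/12 years.
PLN trades forward at -0.92642% vs spot over the period.
Annualise by dividing by T: -0.0092642 / (3/12) = -0.037057 → -3.71%.

-3.71%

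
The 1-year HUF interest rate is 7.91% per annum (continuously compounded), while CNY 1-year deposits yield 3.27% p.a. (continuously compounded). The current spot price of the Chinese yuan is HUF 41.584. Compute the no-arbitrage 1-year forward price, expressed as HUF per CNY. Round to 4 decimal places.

43.5590

T = 1 year.
HUF growth factor: e^(0.0791×1) = 1.08231255.
Growth of 1 CNY over T: e^(0.0327×1) = 1.03324052.
So F = 41.584 × 1.08231255 / 1.03324052 = 43.558963 (HUF/CNY).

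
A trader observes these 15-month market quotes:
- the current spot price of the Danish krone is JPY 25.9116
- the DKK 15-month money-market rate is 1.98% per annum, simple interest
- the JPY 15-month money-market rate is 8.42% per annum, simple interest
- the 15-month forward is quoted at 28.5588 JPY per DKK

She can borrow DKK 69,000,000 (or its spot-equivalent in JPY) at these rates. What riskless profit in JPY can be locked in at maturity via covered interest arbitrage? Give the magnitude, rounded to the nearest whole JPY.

JPY 43,251,574

T = 15/12 years.
Keep in DKK, deliver into the forward: 69,000,000·1.024750·28.5588 = JPY 2,019,328,490.70.
Swap to JPY now, deposit: 69,000,000·25.9116·1.105250 = JPY 1,976,076,917.10.
The quoted forward overvalues DKK, so borrow JPY, buy DKK at spot, deposit the DKK at 1.98%, and sell the proceeds forward at 28.5588.
Arbitrage profit = |2,019,328,490.70 − 1,976,076,917.10| = JPY 43,251,574.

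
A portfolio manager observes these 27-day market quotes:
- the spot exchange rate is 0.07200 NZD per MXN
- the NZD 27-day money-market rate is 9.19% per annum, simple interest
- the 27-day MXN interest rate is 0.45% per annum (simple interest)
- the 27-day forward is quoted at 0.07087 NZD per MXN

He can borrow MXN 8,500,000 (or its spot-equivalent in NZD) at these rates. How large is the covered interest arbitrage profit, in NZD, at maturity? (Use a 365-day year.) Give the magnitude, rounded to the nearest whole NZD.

T = 27/365 years.
Keep in MXN, deliver into the forward: 8,500,000·1.00033288·0.07087 = NZD 602,595.53.
Swap to NZD now, deposit: 8,500,000·0.07200·1.00679808 = NZD 616,160.42.
The quoted forward undervalues MXN, so borrow MXN, convert to NZD at spot, deposit the NZD at 9.19%, and buy MXN forward at 0.07087 to cover the loan.
The gap between the two covered legs is NZD 13,565.

NZD 13,565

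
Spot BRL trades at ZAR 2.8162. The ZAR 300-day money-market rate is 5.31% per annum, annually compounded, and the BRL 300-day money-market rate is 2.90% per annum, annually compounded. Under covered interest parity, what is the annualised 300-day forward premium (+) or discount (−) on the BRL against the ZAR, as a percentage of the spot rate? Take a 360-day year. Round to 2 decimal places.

+2.34%

T = 300/360 years.
CIP forward (ZAR per BRL) = 2.8162 × 1.0440581/1.0241089 = 2.8710584.
Annualised premium = (F − S)/S × (1/T) = (2.8710584 − 2.8162)/2.8162 ÷ (300/360) = 2.34%.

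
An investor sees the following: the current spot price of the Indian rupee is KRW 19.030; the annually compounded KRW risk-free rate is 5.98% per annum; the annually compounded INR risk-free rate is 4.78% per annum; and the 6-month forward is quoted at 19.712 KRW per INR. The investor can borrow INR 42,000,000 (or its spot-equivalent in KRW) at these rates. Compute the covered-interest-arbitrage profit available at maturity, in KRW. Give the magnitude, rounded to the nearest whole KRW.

T = 6/12 years.
Keep in INR, deliver into the forward: 42,000,000·1.02362102362·19.712 = KRW 847,459,939.94.
Swap to KRW now, deposit: 42,000,000·19.030·1.02946588093 = KRW 822,810,899.99.
The quoted forward overvalues INR, so borrow KRW, buy INR at spot, deposit the INR at 4.78%, and sell the proceeds forward at 19.712.
Profit = 847,459,939.94 − 822,810,899.99 = KRW 24,649,040.

KRW 24,649,040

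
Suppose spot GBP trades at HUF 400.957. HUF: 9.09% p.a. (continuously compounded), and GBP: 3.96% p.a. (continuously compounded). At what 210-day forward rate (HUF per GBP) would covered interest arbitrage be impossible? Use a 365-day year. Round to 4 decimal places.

T = 210/365 years.
Growth of 1 HUF over T: e^(0.0909×210/365) = 1.053690359.
GBP accumulates by e^(0.0396×210/365) = 1.023045089.
CIP: F = S · (grow HUF)/(grow GBP) = 400.957 × 1.053690359/1.023045089 = 412.967649 HUF per GBP.

412.9676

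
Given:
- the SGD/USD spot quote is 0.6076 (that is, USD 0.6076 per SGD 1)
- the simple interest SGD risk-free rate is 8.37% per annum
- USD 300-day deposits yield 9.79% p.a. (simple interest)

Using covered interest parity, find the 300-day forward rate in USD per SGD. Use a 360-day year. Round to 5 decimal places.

T = 300/360 years.
Growth of 1 USD over T: 1 + 0.0979×300/360 = 1.0815833.
Growth of 1 SGD over T: 1 + 0.0837×300/360 = 1.069750.
So F = 0.6076 × 1.0815833 / 1.069750 = 0.6143211 (USD/SGD).

0.61432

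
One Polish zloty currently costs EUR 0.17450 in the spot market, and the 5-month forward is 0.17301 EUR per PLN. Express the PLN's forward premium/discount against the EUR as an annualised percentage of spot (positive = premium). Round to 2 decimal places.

T = 5/12 years.
PLN trades forward at -0.85387% vs spot over the period.
×(1/T) gives -2.05% p.a.

-2.05%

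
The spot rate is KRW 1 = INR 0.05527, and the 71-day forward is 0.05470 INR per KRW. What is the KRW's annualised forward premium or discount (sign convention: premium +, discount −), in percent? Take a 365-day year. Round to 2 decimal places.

T = 71/365 years.
(F − S)/S = (0.05470 − 0.05527)/0.05527 = -0.0103130.
×(1/T) gives -5.30% p.a.

-5.30%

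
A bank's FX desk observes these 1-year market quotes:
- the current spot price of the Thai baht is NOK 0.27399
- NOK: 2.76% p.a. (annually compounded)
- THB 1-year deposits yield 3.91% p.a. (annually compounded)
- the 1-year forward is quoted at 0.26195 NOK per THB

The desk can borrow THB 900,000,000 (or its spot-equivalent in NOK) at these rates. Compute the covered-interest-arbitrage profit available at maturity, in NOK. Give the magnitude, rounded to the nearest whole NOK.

T = 1 year.
Invest the THB and cover forward: 900,000,000 × 1.039100 × 0.26195 = NOK 244,973,020.50.
Convert at spot and invest in NOK: 900,000,000 × 0.27399 × 1.027600 = NOK 253,396,911.60.
The quoted forward undervalues THB, so borrow THB, convert to NOK at spot, deposit the NOK at 2.76%, and buy THB forward at 0.26195 to cover the loan.
Profit = 253,396,911.60 − 244,973,020.50 = NOK 8,423,891.

NOK 8,423,891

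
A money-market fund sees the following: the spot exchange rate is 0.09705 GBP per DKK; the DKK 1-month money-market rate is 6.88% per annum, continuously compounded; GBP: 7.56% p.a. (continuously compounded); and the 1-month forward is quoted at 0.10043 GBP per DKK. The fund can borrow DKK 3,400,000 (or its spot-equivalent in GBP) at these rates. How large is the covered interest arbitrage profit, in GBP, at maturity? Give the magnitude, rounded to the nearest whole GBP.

GBP 11,370

T = 1/12 years.
Invest the DKK and cover forward: 3,400,000 × 1.0057498 × 0.10043 = GBP 343,425.34.
Convert at spot and invest in GBP: 3,400,000 × 0.09705 × 1.00631989 = GBP 332,055.37.
The quoted forward overvalues DKK, so borrow GBP, buy DKK at spot, deposit the DKK at 6.88%, and sell the proceeds forward at 0.10043.
Arbitrage profit = |343,425.34 − 332,055.37| = GBP 11,370.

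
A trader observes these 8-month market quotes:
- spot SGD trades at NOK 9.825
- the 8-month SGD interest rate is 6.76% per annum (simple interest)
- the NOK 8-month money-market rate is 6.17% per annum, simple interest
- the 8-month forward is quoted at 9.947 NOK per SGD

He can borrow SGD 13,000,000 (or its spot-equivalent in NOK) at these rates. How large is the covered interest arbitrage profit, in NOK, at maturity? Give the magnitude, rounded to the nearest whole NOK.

T = 8/12 years.
Route A — deposit SGD, sell forward: 13,000,000 × 1.04506666667 × 9.947 = NOK 135,138,615.73.
Route B — convert at spot, deposit NOK: 13,000,000 × 9.825 × 1.04113333333 = NOK 132,978,755.00.
The quoted forward overvalues SGD, so borrow NOK, buy SGD at spot, deposit the SGD at 6.76%, and sell the proceeds forward at 9.947.
The gap between the two covered legs is NOK 2,159,861.

NOK 2,159,861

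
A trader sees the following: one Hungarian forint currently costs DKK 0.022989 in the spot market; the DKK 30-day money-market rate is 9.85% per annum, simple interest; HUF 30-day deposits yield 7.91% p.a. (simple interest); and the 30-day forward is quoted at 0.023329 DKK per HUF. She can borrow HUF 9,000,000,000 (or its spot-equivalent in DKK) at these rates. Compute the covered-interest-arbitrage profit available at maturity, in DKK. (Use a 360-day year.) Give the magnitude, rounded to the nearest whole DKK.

T = 30/360 years.
Invest the HUF and cover forward: 9,000,000,000 × 1.00659166667 × 0.023329 = DKK 211,344,992.93.
Convert at spot and invest in DKK: 9,000,000,000 × 0.022989 × 1.00820833333 = DKK 208,599,312.37.
The quoted forward overvalues HUF, so borrow DKK, buy HUF at spot, deposit the HUF at 7.91%, and sell the proceeds forward at 0.023329.
Profit = 211,344,992.93 − 208,599,312.37 = DKK 2,745,681.

DKK 2,745,681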